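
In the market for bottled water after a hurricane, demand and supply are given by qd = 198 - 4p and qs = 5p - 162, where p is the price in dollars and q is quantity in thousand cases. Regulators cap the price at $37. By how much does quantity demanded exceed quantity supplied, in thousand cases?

Setting quantity demanded equal to quantity supplied, 198 - 4p = 5p - 162, gives p* = 40 and q* = 38.
Since 37 < 40, the ceiling is binding.
At p = 37: qd = 198 - 4·37 = 50 and qs = 5·37 - 162 = 23.
Shortage = qd - qs = 50 - 23 = 27.

27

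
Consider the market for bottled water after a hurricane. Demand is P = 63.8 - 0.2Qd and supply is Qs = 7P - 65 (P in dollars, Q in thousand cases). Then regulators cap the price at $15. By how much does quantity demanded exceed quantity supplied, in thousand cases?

204

Rearranging demand gives Qd = 319 - 5P. Without the control the market clears where 319 - 5P = 7P - 65, i.e. P* = 32 and Q* = 159.
The ceiling of 15 is below the equilibrium price 32, so it binds.
At P = 15: Qd = 319 - 5·15 = 244 and Qs = 7·15 - 65 = 40.
Shortage = Qd - Qs = 244 - 40 = 204.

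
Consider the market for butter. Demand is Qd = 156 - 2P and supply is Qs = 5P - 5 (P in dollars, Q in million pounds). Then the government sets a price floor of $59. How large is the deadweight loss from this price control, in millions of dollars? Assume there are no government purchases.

Setting quantity demanded equal to quantity supplied, 156 - 2P = 5P - 5, gives P* = 23 and Q* = 110.
Since 59 > 23, the floor is binding.
At P = 59: Qd = 156 - 2·59 = 38 and Qs = 5·59 - 5 = 290.
Quantity traded falls to 38. At Q = 38 the demand price is (156 - 38)/2 = 59 and the supply price is (5 + 38)/5 = 8.6.
Deadweight loss = ½ · (59 - 8.6) · (110 - 38) = ½ · 50.4 · 72 = 1814.4.

1814.4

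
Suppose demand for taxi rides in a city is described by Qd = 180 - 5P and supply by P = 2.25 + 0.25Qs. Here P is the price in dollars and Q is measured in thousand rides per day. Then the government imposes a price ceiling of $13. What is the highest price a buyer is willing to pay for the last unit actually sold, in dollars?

27.4

Rearranging supply gives Qs = 4P - 9. In a free market, 180 - 5P = 4P - 9 gives the equilibrium P* = 21, Q* = 75.
The ceiling of 13 is below the equilibrium price 21, so it binds.
At P = 13: Qd = 180 - 5·13 = 115 and Qs = 4·13 - 9 = 43.
Only 43 units reach the market. On the demand curve, the marginal buyer's willingness to pay at Q = 43 is (180 - 43)/5 = 27.4.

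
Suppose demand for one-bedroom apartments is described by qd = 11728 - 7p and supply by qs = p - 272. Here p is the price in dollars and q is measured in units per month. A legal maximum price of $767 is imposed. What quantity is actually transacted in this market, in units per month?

495

In a free market, 11728 - 7p = p - 272 gives the equilibrium p* = 1500, q* = 1228.
The ceiling of 767 is below the equilibrium price 1500, so it binds.
At p = 767: qd = 11728 - 7·767 = 6359 and qs = 767 - 272 = 495.
The quantity actually transacted is the short side, supply: 495.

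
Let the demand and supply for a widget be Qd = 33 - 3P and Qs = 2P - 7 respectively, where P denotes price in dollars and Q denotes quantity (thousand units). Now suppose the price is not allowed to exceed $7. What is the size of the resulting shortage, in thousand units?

Equilibrium: 33 - 3P = 2P - 7, so 40 = 5P and P* = 8, Q* = 9.
The ceiling of 7 is below the equilibrium price 8, so it binds.
At P = 7: Qd = 33 - 3·7 = 12 and Qs = 2·7 - 7 = 7.
Shortage = Qd - Qs = 12 - 7 = 5.

5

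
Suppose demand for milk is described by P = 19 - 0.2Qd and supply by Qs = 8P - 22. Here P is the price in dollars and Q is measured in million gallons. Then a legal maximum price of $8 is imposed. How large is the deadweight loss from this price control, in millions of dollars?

Rearranging demand gives Qd = 95 - 5P. In a free market, 95 - 5P = 8P - 22 gives the equilibrium P* = 9, Q* = 50.
The ceiling of 8 is below the equilibrium price 9, so it binds.
At P = 8: Qd = 95 - 5·8 = 55 and Qs = 8·8 - 22 = 42.
Quantity traded falls to 42. At Q = 42 the demand price is (95 - 42)/5 = 10.6 and the supply price is (22 + 42)/8 = 8.
Deadweight loss = ½ · (10.6 - 8) · (50 - 42) = ½ · 2.6 · 8 = 10.4.

10.4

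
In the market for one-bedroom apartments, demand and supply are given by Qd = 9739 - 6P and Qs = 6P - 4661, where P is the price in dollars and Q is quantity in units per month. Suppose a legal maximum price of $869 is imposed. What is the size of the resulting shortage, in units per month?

Setting quantity demanded equal to quantity supplied, 9739 - 6P = 6P - 4661, gives P* = 1200 and Q* = 2539.
Because the ceiling (869) lies below the market-clearing price, it is binding.
At P = 869: Qd = 9739 - 6·869 = 4525 and Qs = 6·869 - 4661 = 553.
Shortage = Qd - Qs = 4525 - 553 = 3972.

3972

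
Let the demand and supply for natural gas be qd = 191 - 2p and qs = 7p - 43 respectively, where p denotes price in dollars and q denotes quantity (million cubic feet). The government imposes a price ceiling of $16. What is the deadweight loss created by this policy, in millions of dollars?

1575

Equilibrium: 191 - 2p = 7p - 43, so 234 = 9p and p* = 26, q* = 139.
The ceiling of 16 is below the equilibrium price 26, so it binds.
At p = 16: qd = 191 - 2·16 = 159 and qs = 7·16 - 43 = 69.
Quantity traded falls to 69. At q = 69 the demand price is (191 - 69)/2 = 61 and the supply price is (43 + 69)/7 = 16.
Deadweight loss = ½ · (61 - 16) · (139 - 69) = ½ · 45 · 70 = 1575.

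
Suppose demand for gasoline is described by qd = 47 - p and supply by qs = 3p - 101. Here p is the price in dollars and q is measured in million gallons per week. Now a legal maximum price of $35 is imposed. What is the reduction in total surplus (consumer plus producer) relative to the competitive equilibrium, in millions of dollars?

Setting quantity demanded equal to quantity supplied, 47 - p = 3p - 101, gives p* = 37 and q* = 10.
Because the ceiling (35) lies below the market-clearing price, it is binding.
At p = 35: qd = 47 - 35 = 12 and qs = 3·35 - 101 = 4.
Quantity traded falls to 4. At q = 4 the demand price is 47 - 4 = 43 and the supply price is (101 + 4)/3 = 35.
Deadweight loss = ½ · (43 - 35) · (10 - 4) = ½ · 8 · 6 = 24.

24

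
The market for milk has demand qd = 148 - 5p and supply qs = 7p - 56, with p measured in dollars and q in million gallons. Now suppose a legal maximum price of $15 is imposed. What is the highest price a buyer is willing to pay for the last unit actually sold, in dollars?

Setting quantity demanded equal to quantity supplied, 148 - 5p = 7p - 56, gives p* = 17 and q* = 63.
Since 15 < 17, the ceiling is binding.
At p = 15: qd = 148 - 5·15 = 73 and qs = 7·15 - 56 = 49.
Only 49 units reach the market. On the demand curve, the marginal buyer's willingness to pay at q = 49 is (148 - 49)/5 = 19.8.

19.8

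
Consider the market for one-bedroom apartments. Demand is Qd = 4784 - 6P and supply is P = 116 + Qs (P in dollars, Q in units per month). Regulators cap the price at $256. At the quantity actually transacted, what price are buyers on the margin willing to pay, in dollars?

774

Rearranging supply gives Qs = P - 116. Setting quantity demanded equal to quantity supplied, 4784 - 6P = P - 116, gives P* = 700 and Q* = 584.
Because the ceiling (256) lies below the market-clearing price, it is binding.
At P = 256: Qd = 4784 - 6·256 = 3248 and Qs = 256 - 116 = 140.
Only 140 units reach the market. On the demand curve, the marginal buyer's willingness to pay at Q = 140 is (4784 - 140)/6 = 774.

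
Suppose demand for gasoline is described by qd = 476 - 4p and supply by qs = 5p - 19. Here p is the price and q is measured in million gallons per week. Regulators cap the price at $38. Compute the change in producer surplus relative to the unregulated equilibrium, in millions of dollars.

In a free market, 476 - 4p = 5p - 19 gives the equilibrium p* = 55, q* = 256.
The ceiling of 38 is below the equilibrium price 55, so it binds.
At p = 38: qd = 476 - 4·38 = 324 and qs = 5·38 - 19 = 171.
Producer surplus without the control is ½ · (55 - 3.8) · 256 = 6553.6.
With the ceiling, producers sell 171 units at 38, so PS = ½ · (38 - 3.8) · 171 = 2924.1.
Change in producer surplus = 2924.1 - 6553.6 = -3629.5.

-3629.5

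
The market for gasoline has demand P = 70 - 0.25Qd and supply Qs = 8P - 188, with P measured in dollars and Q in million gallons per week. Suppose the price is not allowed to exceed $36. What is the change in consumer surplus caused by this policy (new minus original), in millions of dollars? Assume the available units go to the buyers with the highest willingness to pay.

228

Rearranging demand gives Qd = 280 - 4P. In a free market, 280 - 4P = 8P - 188 gives the equilibrium P* = 39, Q* = 124.
The ceiling of 36 is below the equilibrium price 39, so it binds.
At P = 36: Qd = 280 - 4·36 = 136 and Qs = 8·36 - 188 = 100.
Consumer surplus without the control is ½ · (70 - 39) · 124 = 1922.
With the ceiling, 100 units are sold at 36 (assume they go to the highest-value buyers). The demand price at Q = 100 is 45, so CS = ½ · [(70 - 36) + (45 - 36)] · 100 = 2150.
Change in consumer surplus = 2150 - 1922 = 228.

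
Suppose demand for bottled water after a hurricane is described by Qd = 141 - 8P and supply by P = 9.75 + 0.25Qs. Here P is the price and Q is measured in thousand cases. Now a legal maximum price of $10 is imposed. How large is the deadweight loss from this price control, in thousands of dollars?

Rearranging supply gives Qs = 4P - 39. Without the control the market clears where 141 - 8P = 4P - 39, i.e. P* = 15 and Q* = 21.
Since 10 < 15, the ceiling is binding.
At P = 10: Qd = 141 - 8·10 = 61 and Qs = 4·10 - 39 = 1.
Quantity traded falls to 1. At Q = 1 the demand price is (141 - 1)/8 = 17.5 and the supply price is (39 + 1)/4 = 10.
Deadweight loss = ½ · (17.5 - 10) · (21 - 1) = ½ · 7.5 · 20 = 75.

75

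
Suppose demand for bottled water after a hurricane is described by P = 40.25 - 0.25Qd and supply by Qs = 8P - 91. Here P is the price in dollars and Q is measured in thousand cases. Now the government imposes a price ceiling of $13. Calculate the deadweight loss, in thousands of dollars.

768

Rearranging demand gives Qd = 161 - 4P. Without the control the market clears where 161 - 4P = 8P - 91, i.e. P* = 21 and Q* = 77.
The ceiling of 13 is below the equilibrium price 21, so it binds.
At P = 13: Qd = 161 - 4·13 = 109 and Qs = 8·13 - 91 = 13.
Quantity traded falls to 13. At Q = 13 the demand price is (161 - 13)/4 = 37 and the supply price is (91 + 13)/8 = 13.
Deadweight loss = ½ · (37 - 13) · (77 - 13) = ½ · 24 · 64 = 768.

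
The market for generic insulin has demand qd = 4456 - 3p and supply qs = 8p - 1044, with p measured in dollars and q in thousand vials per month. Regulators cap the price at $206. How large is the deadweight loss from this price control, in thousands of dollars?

Equilibrium: 4456 - 3p = 8p - 1044, so 5500 = 11p and p* = 500, q* = 2956.
Since 206 < 500, the ceiling is binding.
At p = 206: qd = 4456 - 3·206 = 3838 and qs = 8·206 - 1044 = 604.
Quantity traded falls to 604. At q = 604 the demand price is (4456 - 604)/3 = 1284 and the supply price is (1044 + 604)/8 = 206.
Deadweight loss = ½ · (1284 - 206) · (2956 - 604) = ½ · 1078 · 2352 = 1267728.

1267728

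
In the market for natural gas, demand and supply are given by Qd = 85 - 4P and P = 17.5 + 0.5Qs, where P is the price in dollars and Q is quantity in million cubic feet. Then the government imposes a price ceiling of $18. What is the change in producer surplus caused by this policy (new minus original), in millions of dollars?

Rearranging supply gives Qs = 2P - 35. Setting quantity demanded equal to quantity supplied, 85 - 4P = 2P - 35, gives P* = 20 and Q* = 5.
Because the ceiling (18) lies below the market-clearing price, it is binding.
At P = 18: Qd = 85 - 4·18 = 13 and Qs = 2·18 - 35 = 1.
Producer surplus without the control is ½ · (20 - 17.5) · 5 = 6.25.
With the ceiling, producers sell 1 units at 18, so PS = ½ · (18 - 17.5) · 1 = 0.25.
Change in producer surplus = 0.25 - 6.25 = -6.

-6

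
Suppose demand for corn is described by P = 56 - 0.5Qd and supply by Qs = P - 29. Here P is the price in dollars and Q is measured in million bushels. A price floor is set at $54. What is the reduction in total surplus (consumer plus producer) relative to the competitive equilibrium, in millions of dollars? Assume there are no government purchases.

147

Rearranging demand gives Qd = 112 - 2P. Setting quantity demanded equal to quantity supplied, 112 - 2P = P - 29, gives P* = 47 and Q* = 18.
The floor of 54 is above the equilibrium price 47, so it binds.
At P = 54: Qd = 112 - 2·54 = 4 and Qs = 54 - 29 = 25.
Quantity traded falls to 4. At Q = 4 the demand price is (112 - 4)/2 = 54 and the supply price is 29 + 4 = 33.
Deadweight loss = ½ · (54 - 33) · (18 - 4) = ½ · 21 · 14 = 147.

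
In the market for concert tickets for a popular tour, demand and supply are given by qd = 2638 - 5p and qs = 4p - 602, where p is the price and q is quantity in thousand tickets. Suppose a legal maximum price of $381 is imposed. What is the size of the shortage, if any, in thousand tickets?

0

In a free market, 2638 - 5p = 4p - 602 gives the equilibrium p* = 360, q* = 838.
The ceiling of 381 is above the equilibrium price 360, so it is not binding; the market clears at p* = 360, q* = 838.
Since the control does not bind, there is no shortage.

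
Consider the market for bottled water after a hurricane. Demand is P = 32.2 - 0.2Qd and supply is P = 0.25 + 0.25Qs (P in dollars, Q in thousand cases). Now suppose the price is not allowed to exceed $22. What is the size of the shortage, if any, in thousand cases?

0

Rearranging demand gives Qd = 161 - 5P; rearranging supply gives Qs = 4P - 1. Without the control the market clears where 161 - 5P = 4P - 1, i.e. P* = 18 and Q* = 71.
Since 22 is above P* = 18, the ceiling does not bind and the free-market outcome prevails.
Since the control does not bind, there is no shortage.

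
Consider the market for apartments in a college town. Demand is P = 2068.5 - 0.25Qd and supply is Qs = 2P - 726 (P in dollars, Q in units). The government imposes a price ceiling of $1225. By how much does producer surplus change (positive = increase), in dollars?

-549725

Rearranging demand gives Qd = 8274 - 4P. In a free market, 8274 - 4P = 2P - 726 gives the equilibrium P* = 1500, Q* = 2274.
Because the ceiling (1225) lies below the market-clearing price, it is binding.
At P = 1225: Qd = 8274 - 4·1225 = 3374 and Qs = 2·1225 - 726 = 1724.
Producer surplus without the control is ½ · (1500 - 363) · 2274 = 1292769.
With the ceiling, producers sell 1724 units at 1225, so PS = ½ · (1225 - 363) · 1724 = 743044.
Change in producer surplus = 743044 - 1292769 = -549725.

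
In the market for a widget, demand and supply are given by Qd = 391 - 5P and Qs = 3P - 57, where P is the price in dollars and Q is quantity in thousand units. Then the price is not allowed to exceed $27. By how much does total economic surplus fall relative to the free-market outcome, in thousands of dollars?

In a free market, 391 - 5P = 3P - 57 gives the equilibrium P* = 56, Q* = 111.
Because the ceiling (27) lies below the market-clearing price, it is binding.
At P = 27: Qd = 391 - 5·27 = 256 and Qs = 3·27 - 57 = 24.
Quantity traded falls to 24. At Q = 24 the demand price is (391 - 24)/5 = 73.4 and the supply price is (57 + 24)/3 = 27.
Deadweight loss = ½ · (73.4 - 27) · (111 - 24) = ½ · 46.4 · 87 = 2018.4.

2018.4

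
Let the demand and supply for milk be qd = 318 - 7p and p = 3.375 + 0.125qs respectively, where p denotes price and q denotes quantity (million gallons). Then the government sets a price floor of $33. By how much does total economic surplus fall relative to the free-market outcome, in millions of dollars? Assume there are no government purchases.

656.25

Rearranging supply gives qs = 8p - 27. Equilibrium: 318 - 7p = 8p - 27, so 345 = 15p and p* = 23, q* = 157.
The floor of 33 is above the equilibrium price 23, so it binds.
At p = 33: qd = 318 - 7·33 = 87 and qs = 8·33 - 27 = 237.
Quantity traded falls to 87. At q = 87 the demand price is (318 - 87)/7 = 33 and the supply price is (27 + 87)/8 = 14.25.
Deadweight loss = ½ · (33 - 14.25) · (157 - 87) = ½ · 18.75 · 70 = 656.25.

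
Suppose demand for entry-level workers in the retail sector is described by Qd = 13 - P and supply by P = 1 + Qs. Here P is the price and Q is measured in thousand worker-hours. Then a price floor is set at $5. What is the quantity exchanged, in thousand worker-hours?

6

Rearranging supply gives Qs = P - 1. Without the control the market clears where 13 - P = P - 1, i.e. P* = 7 and Q* = 6.
Since 5 is below P* = 7, the floor does not bind and the free-market outcome prevails.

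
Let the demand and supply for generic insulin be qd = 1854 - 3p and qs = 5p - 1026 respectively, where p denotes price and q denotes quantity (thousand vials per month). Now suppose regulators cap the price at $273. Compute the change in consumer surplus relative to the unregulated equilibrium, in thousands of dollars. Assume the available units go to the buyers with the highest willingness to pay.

In a free market, 1854 - 3p = 5p - 1026 gives the equilibrium p* = 360, q* = 774.
Since 273 < 360, the ceiling is binding.
At p = 273: qd = 1854 - 3·273 = 1035 and qs = 5·273 - 1026 = 339.
Consumer surplus without the control is ½ · (618 - 360) · 774 = 99846.
With the ceiling, 339 units are sold at 273 (assume they go to the highest-value buyers). The demand price at q = 339 is 505, so CS = ½ · [(618 - 273) + (505 - 273)] · 339 = 97801.5.
Change in consumer surplus = 97801.5 - 99846 = -2044.5.

-2044.5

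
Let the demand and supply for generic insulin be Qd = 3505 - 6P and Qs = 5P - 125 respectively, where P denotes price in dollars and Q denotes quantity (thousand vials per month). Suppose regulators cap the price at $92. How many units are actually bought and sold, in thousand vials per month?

335

Setting quantity demanded equal to quantity supplied, 3505 - 6P = 5P - 125, gives P* = 330 and Q* = 1525.
The ceiling of 92 is below the equilibrium price 330, so it binds.
At P = 92: Qd = 3505 - 6·92 = 2953 and Qs = 5·92 - 125 = 335.
The quantity actually transacted is the short side, supply: 335.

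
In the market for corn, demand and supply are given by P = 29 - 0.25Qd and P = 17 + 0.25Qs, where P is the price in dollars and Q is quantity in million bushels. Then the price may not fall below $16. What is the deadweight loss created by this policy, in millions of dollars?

Rearranging demand gives Qd = 116 - 4P; rearranging supply gives Qs = 4P - 68. Setting quantity demanded equal to quantity supplied, 116 - 4P = 4P - 68, gives P* = 23 and Q* = 24.
The floor of 16 is below the equilibrium price 23, so it is not binding; the market clears at P* = 23, Q* = 24.
Since the control does not bind, no trades are prevented and deadweight loss is zero.

0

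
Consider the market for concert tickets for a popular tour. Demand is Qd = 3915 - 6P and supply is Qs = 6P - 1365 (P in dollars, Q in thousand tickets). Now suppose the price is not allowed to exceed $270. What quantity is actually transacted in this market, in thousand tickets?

255

Equilibrium: 3915 - 6P = 6P - 1365, so 5280 = 12P and P* = 440, Q* = 1275.
The ceiling of 270 is below the equilibrium price 440, so it binds.
At P = 270: Qd = 3915 - 6·270 = 2295 and Qs = 6·270 - 1365 = 255.
The quantity actually transacted is the short side, supply: 255.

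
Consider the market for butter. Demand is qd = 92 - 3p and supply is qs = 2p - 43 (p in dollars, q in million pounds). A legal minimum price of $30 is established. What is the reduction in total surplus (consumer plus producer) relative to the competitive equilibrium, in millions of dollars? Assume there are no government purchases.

33.75

Equilibrium: 92 - 3p = 2p - 43, so 135 = 5p and p* = 27, q* = 11.
Because the floor (30) lies above the market-clearing price, it is binding.
At p = 30: qd = 92 - 3·30 = 2 and qs = 2·30 - 43 = 17.
Quantity traded falls to 2. At q = 2 the demand price is (92 - 2)/3 = 30 and the supply price is (43 + 2)/2 = 22.5.
Deadweight loss = ½ · (30 - 22.5) · (11 - 2) = ½ · 7.5 · 9 = 33.75.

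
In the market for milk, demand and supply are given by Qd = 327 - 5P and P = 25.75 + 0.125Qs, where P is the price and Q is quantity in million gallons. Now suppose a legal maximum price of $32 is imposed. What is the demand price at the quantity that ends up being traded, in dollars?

55.4

Rearranging supply gives Qs = 8P - 206. Setting quantity demanded equal to quantity supplied, 327 - 5P = 8P - 206, gives P* = 41 and Q* = 122.
The ceiling of 32 is below the equilibrium price 41, so it binds.
At P = 32: Qd = 327 - 5·32 = 167 and Qs = 8·32 - 206 = 50.
Only 50 units reach the market. On the demand curve, the marginal buyer's willingness to pay at Q = 50 is (327 - 50)/5 = 55.4.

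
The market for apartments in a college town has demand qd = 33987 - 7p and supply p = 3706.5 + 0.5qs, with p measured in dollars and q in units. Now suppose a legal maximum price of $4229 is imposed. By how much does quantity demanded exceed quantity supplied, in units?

3339

Rearranging supply gives qs = 2p - 7413. Equilibrium: 33987 - 7p = 2p - 7413, so 41400 = 9p and p* = 4600, q* = 1787.
Since 4229 < 4600, the ceiling is binding.
At p = 4229: qd = 33987 - 7·4229 = 4384 and qs = 2·4229 - 7413 = 1045.
Shortage = qd - qs = 4384 - 1045 = 3339.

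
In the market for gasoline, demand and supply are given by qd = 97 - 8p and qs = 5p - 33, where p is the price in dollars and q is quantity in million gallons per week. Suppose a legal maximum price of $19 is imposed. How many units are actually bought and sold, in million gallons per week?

17

Without the control the market clears where 97 - 8p = 5p - 33, i.e. p* = 10 and q* = 17.
Since 19 is above p* = 10, the ceiling does not bind and the free-market outcome prevails.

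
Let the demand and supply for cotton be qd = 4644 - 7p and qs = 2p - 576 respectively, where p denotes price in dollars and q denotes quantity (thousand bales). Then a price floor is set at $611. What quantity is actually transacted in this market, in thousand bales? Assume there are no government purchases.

In a free market, 4644 - 7p = 2p - 576 gives the equilibrium p* = 580, q* = 584.
Because the floor (611) lies above the market-clearing price, it is binding.
At p = 611: qd = 4644 - 7·611 = 367 and qs = 2·611 - 576 = 646.
The quantity actually transacted is the short side, demand: 367.

367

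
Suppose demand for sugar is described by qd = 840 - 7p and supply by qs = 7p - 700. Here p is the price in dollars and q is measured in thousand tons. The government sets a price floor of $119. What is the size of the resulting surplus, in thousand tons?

Without the control the market clears where 840 - 7p = 7p - 700, i.e. p* = 110 and q* = 70.
Since 119 > 110, the floor is binding.
At p = 119: qd = 840 - 7·119 = 7 and qs = 7·119 - 700 = 133.
Surplus = qs - qd = 133 - 7 = 126.

126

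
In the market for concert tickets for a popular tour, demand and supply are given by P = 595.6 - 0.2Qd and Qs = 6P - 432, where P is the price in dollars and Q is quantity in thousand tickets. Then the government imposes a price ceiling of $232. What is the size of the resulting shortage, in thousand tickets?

Rearranging demand gives Qd = 2978 - 5P. Setting quantity demanded equal to quantity supplied, 2978 - 5P = 6P - 432, gives P* = 310 and Q* = 1428.
Because the ceiling (232) lies below the market-clearing price, it is binding.
At P = 232: Qd = 2978 - 5·232 = 1818 and Qs = 6·232 - 432 = 960.
Shortage = Qd - Qs = 1818 - 960 = 858.

858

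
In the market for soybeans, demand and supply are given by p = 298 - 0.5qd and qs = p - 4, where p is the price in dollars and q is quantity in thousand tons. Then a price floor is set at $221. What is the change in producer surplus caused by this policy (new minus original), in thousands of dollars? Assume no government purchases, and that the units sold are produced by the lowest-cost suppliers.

2352

Rearranging demand gives qd = 596 - 2p. Without the control the market clears where 596 - 2p = p - 4, i.e. p* = 200 and q* = 196.
Since 221 > 200, the floor is binding.
At p = 221: qd = 596 - 2·221 = 154 and qs = 221 - 4 = 217.
Producer surplus without the control is ½ · (200 - 4) · 196 = 19208.
With the floor, 154 units are sold at 221. The supply price at q = 154 is 158, so PS = ½ · [(221 - 4) + (221 - 158)] · 154 = 21560.
Change in producer surplus = 21560 - 19208 = 2352.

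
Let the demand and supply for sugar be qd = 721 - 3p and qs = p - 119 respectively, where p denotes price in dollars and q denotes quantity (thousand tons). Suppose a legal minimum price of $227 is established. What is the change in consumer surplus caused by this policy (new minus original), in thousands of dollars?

Without the control the market clears where 721 - 3p = p - 119, i.e. p* = 210 and q* = 91.
Because the floor (227) lies above the market-clearing price, it is binding.
At p = 227: qd = 721 - 3·227 = 40 and qs = 227 - 119 = 108.
Consumer surplus without the control is ½ · (721/3 - 210) · 91 = 8281/6.
With the floor, consumers buy 40 units at 227, so CS = ½ · (721/3 - 227) · 40 = 800/3.
Change in consumer surplus = 800/3 - 8281/6 = -1113.5.

-1113.5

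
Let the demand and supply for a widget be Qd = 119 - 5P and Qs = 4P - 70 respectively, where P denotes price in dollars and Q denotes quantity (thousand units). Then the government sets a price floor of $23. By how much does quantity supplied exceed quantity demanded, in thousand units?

In a free market, 119 - 5P = 4P - 70 gives the equilibrium P* = 21, Q* = 14.
The floor of 23 is above the equilibrium price 21, so it binds.
At P = 23: Qd = 119 - 5·23 = 4 and Qs = 4·23 - 70 = 22.
Surplus = Qs - Qd = 22 - 4 = 18.

18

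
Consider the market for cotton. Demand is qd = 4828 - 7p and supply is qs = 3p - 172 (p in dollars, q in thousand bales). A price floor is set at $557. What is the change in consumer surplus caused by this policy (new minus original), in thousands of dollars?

-64324.5

In a free market, 4828 - 7p = 3p - 172 gives the equilibrium p* = 500, q* = 1328.
Since 557 > 500, the floor is binding.
At p = 557: qd = 4828 - 7·557 = 929 and qs = 3·557 - 172 = 1499.
Consumer surplus without the control is ½ · (4828/7 - 500) · 1328 = 881792/7.
With the floor, consumers buy 929 units at 557, so CS = ½ · (4828/7 - 557) · 929 = 863041/14.
Change in consumer surplus = 863041/14 - 881792/7 = -64324.5.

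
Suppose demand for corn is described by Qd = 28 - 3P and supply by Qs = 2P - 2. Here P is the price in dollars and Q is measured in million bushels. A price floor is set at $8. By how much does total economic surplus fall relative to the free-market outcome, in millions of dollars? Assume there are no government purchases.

In a free market, 28 - 3P = 2P - 2 gives the equilibrium P* = 6, Q* = 10.
Since 8 > 6, the floor is binding.
At P = 8: Qd = 28 - 3·8 = 4 and Qs = 2·8 - 2 = 14.
Quantity traded falls to 4. At Q = 4 the demand price is (28 - 4)/3 = 8 and the supply price is (2 + 4)/2 = 3.
Deadweight loss = ½ · (8 - 3) · (10 - 4) = ½ · 5 · 6 = 15.

15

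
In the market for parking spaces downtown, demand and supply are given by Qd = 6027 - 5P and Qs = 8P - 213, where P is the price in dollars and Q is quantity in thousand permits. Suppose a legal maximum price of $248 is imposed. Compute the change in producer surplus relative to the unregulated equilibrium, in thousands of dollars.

-626168

In a free market, 6027 - 5P = 8P - 213 gives the equilibrium P* = 480, Q* = 3627.
Because the ceiling (248) lies below the market-clearing price, it is binding.
At P = 248: Qd = 6027 - 5·248 = 4787 and Qs = 8·248 - 213 = 1771.
Producer surplus without the control is ½ · (480 - 26.625) · 3627 = 822195.5625.
With the ceiling, producers sell 1771 units at 248, so PS = ½ · (248 - 26.625) · 1771 = 196027.5625.
Change in producer surplus = 196027.5625 - 822195.5625 = -626168.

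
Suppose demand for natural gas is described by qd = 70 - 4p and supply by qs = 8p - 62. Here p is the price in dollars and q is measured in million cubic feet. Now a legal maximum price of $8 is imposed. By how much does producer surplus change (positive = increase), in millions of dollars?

Setting quantity demanded equal to quantity supplied, 70 - 4p = 8p - 62, gives p* = 11 and q* = 26.
Since 8 < 11, the ceiling is binding.
At p = 8: qd = 70 - 4·8 = 38 and qs = 8·8 - 62 = 2.
Producer surplus without the control is ½ · (11 - 7.75) · 26 = 42.25.
With the ceiling, producers sell 2 units at 8, so PS = ½ · (8 - 7.75) · 2 = 0.25.
Change in producer surplus = 0.25 - 42.25 = -42.

-42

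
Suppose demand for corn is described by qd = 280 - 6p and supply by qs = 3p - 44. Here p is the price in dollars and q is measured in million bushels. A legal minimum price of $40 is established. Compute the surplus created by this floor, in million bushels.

36

Equilibrium: 280 - 6p = 3p - 44, so 324 = 9p and p* = 36, q* = 64.
Because the floor (40) lies above the market-clearing price, it is binding.
At p = 40: qd = 280 - 6·40 = 40 and qs = 3·40 - 44 = 76.
Surplus = qs - qd = 76 - 40 = 36.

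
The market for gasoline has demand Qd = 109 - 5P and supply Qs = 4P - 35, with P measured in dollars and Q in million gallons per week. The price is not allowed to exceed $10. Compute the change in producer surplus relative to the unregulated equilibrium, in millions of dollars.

Setting quantity demanded equal to quantity supplied, 109 - 5P = 4P - 35, gives P* = 16 and Q* = 29.
The ceiling of 10 is below the equilibrium price 16, so it binds.
At P = 10: Qd = 109 - 5·10 = 59 and Qs = 4·10 - 35 = 5.
Producer surplus without the control is ½ · (16 - 8.75) · 29 = 105.125.
With the ceiling, producers sell 5 units at 10, so PS = ½ · (10 - 8.75) · 5 = 3.125.
Change in producer surplus = 3.125 - 105.125 = -102.

-102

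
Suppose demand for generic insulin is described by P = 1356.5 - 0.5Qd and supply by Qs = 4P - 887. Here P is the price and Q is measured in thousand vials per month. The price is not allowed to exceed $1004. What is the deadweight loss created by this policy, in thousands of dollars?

0

Rearranging demand gives Qd = 2713 - 2P. Setting quantity demanded equal to quantity supplied, 2713 - 2P = 4P - 887, gives P* = 600 and Q* = 1513.
The ceiling of 1004 is above the equilibrium price 600, so it is not binding; the market clears at P* = 600, Q* = 1513.
Since the control does not bind, no trades are prevented and deadweight loss is zero.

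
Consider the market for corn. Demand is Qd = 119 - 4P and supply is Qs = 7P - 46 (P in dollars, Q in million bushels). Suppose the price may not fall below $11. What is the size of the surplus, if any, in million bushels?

In a free market, 119 - 4P = 7P - 46 gives the equilibrium P* = 15, Q* = 59.
The floor of 11 is below the equilibrium price 15, so it is not binding; the market clears at P* = 15, Q* = 59.
Since the control does not bind, there is no surplus.

0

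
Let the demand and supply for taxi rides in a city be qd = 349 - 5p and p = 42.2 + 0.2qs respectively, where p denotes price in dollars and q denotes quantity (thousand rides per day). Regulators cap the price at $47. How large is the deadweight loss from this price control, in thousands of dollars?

405

Rearranging supply gives qs = 5p - 211. In a free market, 349 - 5p = 5p - 211 gives the equilibrium p* = 56, q* = 69.
Because the ceiling (47) lies below the market-clearing price, it is binding.
At p = 47: qd = 349 - 5·47 = 114 and qs = 5·47 - 211 = 24.
Quantity traded falls to 24. At q = 24 the demand price is (349 - 24)/5 = 65 and the supply price is (211 + 24)/5 = 47.
Deadweight loss = ½ · (65 - 47) · (69 - 24) = ½ · 18 · 45 = 405.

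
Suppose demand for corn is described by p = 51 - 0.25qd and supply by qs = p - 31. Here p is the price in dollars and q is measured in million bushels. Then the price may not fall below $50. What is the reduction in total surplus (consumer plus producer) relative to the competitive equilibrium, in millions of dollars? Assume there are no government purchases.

90

Rearranging demand gives qd = 204 - 4p. In a free market, 204 - 4p = p - 31 gives the equilibrium p* = 47, q* = 16.
Because the floor (50) lies above the market-clearing price, it is binding.
At p = 50: qd = 204 - 4·50 = 4 and qs = 50 - 31 = 19.
Quantity traded falls to 4. At q = 4 the demand price is (204 - 4)/4 = 50 and the supply price is 31 + 4 = 35.
Deadweight loss = ½ · (50 - 35) · (16 - 4) = ½ · 15 · 12 = 90.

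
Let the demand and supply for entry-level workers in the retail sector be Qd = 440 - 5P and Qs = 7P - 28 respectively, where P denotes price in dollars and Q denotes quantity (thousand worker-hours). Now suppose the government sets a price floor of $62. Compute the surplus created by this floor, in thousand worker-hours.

276

Equilibrium: 440 - 5P = 7P - 28, so 468 = 12P and P* = 39, Q* = 245.
The floor of 62 is above the equilibrium price 39, so it binds.
At P = 62: Qd = 440 - 5·62 = 130 and Qs = 7·62 - 28 = 406.
Surplus = Qs - Qd = 406 - 130 = 276.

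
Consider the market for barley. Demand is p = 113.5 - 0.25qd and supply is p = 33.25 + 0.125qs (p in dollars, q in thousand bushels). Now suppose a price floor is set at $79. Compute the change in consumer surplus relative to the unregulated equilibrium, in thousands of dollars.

-3344

Rearranging demand gives qd = 454 - 4p; rearranging supply gives qs = 8p - 266. Without the control the market clears where 454 - 4p = 8p - 266, i.e. p* = 60 and q* = 214.
Because the floor (79) lies above the market-clearing price, it is binding.
At p = 79: qd = 454 - 4·79 = 138 and qs = 8·79 - 266 = 366.
Consumer surplus without the control is ½ · (113.5 - 60) · 214 = 5724.5.
With the floor, consumers buy 138 units at 79, so CS = ½ · (113.5 - 79) · 138 = 2380.5.
Change in consumer surplus = 2380.5 - 5724.5 = -3344.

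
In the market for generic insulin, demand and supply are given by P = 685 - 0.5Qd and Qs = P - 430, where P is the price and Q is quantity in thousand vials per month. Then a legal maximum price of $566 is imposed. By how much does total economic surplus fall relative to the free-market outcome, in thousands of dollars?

Rearranging demand gives Qd = 1370 - 2P. Setting quantity demanded equal to quantity supplied, 1370 - 2P = P - 430, gives P* = 600 and Q* = 170.
Because the ceiling (566) lies below the market-clearing price, it is binding.
At P = 566: Qd = 1370 - 2·566 = 238 and Qs = 566 - 430 = 136.
Quantity traded falls to 136. At Q = 136 the demand price is (1370 - 136)/2 = 617 and the supply price is 430 + 136 = 566.
Deadweight loss = ½ · (617 - 566) · (170 - 136) = ½ · 51 · 34 = 867.

867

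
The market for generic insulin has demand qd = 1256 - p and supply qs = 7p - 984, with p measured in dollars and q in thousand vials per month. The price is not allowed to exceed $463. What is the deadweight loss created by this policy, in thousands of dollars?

Equilibrium: 1256 - p = 7p - 984, so 2240 = 8p and p* = 280, q* = 976.
Since 463 is above p* = 280, the ceiling does not bind and the free-market outcome prevails.
Since the control does not bind, no trades are prevented and deadweight loss is zero.

0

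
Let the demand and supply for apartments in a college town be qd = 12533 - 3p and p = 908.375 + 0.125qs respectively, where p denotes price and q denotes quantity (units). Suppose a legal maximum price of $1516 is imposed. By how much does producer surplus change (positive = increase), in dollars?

-1703148

Rearranging supply gives qs = 8p - 7267. Equilibrium: 12533 - 3p = 8p - 7267, so 19800 = 11p and p* = 1800, q* = 7133.
Since 1516 < 1800, the ceiling is binding.
At p = 1516: qd = 12533 - 3·1516 = 7985 and qs = 8·1516 - 7267 = 4861.
Producer surplus without the control is ½ · (1800 - 908.375) · 7133 = 3179980.5625.
With the ceiling, producers sell 4861 units at 1516, so PS = ½ · (1516 - 908.375) · 4861 = 1476832.5625.
Change in producer surplus = 1476832.5625 - 3179980.5625 = -1703148.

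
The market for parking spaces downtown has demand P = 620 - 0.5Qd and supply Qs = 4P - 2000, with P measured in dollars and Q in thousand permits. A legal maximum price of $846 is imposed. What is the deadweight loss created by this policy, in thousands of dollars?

0

Rearranging demand gives Qd = 1240 - 2P. Without the control the market clears where 1240 - 2P = 4P - 2000, i.e. P* = 540 and Q* = 160.
Since 846 is above P* = 540, the ceiling does not bind and the free-market outcome prevails.
Since the control does not bind, no trades are prevented and deadweight loss is zero.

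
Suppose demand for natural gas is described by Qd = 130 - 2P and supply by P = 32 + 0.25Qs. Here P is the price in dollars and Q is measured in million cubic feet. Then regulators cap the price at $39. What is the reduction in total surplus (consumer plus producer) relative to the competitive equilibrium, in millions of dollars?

96

Rearranging supply gives Qs = 4P - 128. Equilibrium: 130 - 2P = 4P - 128, so 258 = 6P and P* = 43, Q* = 44.
Because the ceiling (39) lies below the market-clearing price, it is binding.
At P = 39: Qd = 130 - 2·39 = 52 and Qs = 4·39 - 128 = 28.
Quantity traded falls to 28. At Q = 28 the demand price is (130 - 28)/2 = 51 and the supply price is (128 + 28)/4 = 39.
Deadweight loss = ½ · (51 - 39) · (44 - 28) = ½ · 12 · 16 = 96.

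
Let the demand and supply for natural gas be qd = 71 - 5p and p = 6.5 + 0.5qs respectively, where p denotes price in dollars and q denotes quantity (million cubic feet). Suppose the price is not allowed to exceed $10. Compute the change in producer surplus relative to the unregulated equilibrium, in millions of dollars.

-18

Rearranging supply gives qs = 2p - 13. Equilibrium: 71 - 5p = 2p - 13, so 84 = 7p and p* = 12, q* = 11.
The ceiling of 10 is below the equilibrium price 12, so it binds.
At p = 10: qd = 71 - 5·10 = 21 and qs = 2·10 - 13 = 7.
Producer surplus without the control is ½ · (12 - 6.5) · 11 = 30.25.
With the ceiling, producers sell 7 units at 10, so PS = ½ · (10 - 6.5) · 7 = 12.25.
Change in producer surplus = 12.25 - 30.25 = -18.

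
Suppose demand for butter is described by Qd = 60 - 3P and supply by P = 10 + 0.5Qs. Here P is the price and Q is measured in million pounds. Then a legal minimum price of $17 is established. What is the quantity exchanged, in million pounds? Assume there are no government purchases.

9

Rearranging supply gives Qs = 2P - 20. Equilibrium: 60 - 3P = 2P - 20, so 80 = 5P and P* = 16, Q* = 12.
Because the floor (17) lies above the market-clearing price, it is binding.
At P = 17: Qd = 60 - 3·17 = 9 and Qs = 2·17 - 20 = 14.
The quantity actually transacted is the short side, demand: 9.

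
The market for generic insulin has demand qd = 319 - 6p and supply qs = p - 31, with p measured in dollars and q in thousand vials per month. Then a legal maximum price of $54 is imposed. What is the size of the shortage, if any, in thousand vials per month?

0

Setting quantity demanded equal to quantity supplied, 319 - 6p = p - 31, gives p* = 50 and q* = 19.
Since 54 is above p* = 50, the ceiling does not bind and the free-market outcome prevails.
Since the control does not bind, there is no shortage.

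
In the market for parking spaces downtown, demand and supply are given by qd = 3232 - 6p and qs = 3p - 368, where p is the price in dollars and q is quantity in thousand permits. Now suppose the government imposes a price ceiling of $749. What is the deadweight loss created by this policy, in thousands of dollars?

Equilibrium: 3232 - 6p = 3p - 368, so 3600 = 9p and p* = 400, q* = 832.
The ceiling of 749 is above the equilibrium price 400, so it is not binding; the market clears at p* = 400, q* = 832.
Since the control does not bind, no trades are prevented and deadweight loss is zero.

0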